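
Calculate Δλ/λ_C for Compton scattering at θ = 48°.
0.3309 λ_C

The Compton shift formula is:
Δλ = λ_C(1 - cos θ)

Dividing both sides by λ_C:
Δλ/λ_C = 1 - cos θ

For θ = 48°:
Δλ/λ_C = 1 - cos(48°)
Δλ/λ_C = 1 - 0.6691
Δλ/λ_C = 0.3309

This means the shift is 0.3309 × λ_C = 0.8028 pm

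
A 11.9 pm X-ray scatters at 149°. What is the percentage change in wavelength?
37.8661%

Calculate the Compton shift:
Δλ = λ_C(1 - cos(149°))
Δλ = 2.4263 × (1 - cos(149°))
Δλ = 2.4263 × 1.8572
Δλ = 4.5061 pm

Percentage change:
(Δλ/λ₀) × 100 = (4.5061/11.9) × 100
= 37.8661%

(Intermediate values are shown rounded; full precision is carried through to the final answer.)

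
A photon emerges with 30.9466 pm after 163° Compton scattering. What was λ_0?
26.2000 pm

From λ' = λ + Δλ, we have λ = λ' - Δλ

First calculate the Compton shift:
Δλ = λ_C(1 - cos θ)
Δλ = 2.4263 × (1 - cos(163°))
Δλ = 2.4263 × 1.9563
Δλ = 4.7466 pm

Initial wavelength:
λ = λ' - Δλ
λ = 30.9466 - 4.7466
λ = 26.2000 pm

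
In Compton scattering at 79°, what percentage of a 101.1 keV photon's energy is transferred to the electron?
0.1380 (or 13.80%)

Calculate initial and final photon energies:

Initial: E₀ = 101.1 keV → λ₀ = 12.2635 pm
Compton shift: Δλ = 1.9633 pm
Final wavelength: λ' = 14.2269 pm
Final energy: E' = 87.1479 keV

Fractional energy loss:
(E₀ - E')/E₀ = (101.1000 - 87.1479)/101.1000
= 13.9521/101.1000
= 0.1380
= 13.80%

(Intermediate values are shown rounded; full precision is carried through to the final answer.)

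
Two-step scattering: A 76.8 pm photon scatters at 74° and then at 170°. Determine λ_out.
83.3733 pm

Apply Compton shift twice:

First scattering at θ₁ = 74°:
Δλ₁ = λ_C(1 - cos(74°))
Δλ₁ = 2.4263 × 0.7244
Δλ₁ = 1.7575 pm

After first scattering:
λ₁ = 76.8 + 1.7575 = 78.5575 pm

Second scattering at θ₂ = 170°:
Δλ₂ = λ_C(1 - cos(170°))
Δλ₂ = 2.4263 × 1.9848
Δλ₂ = 4.8158 pm

Final wavelength:
λ₂ = 78.5575 + 4.8158 = 83.3733 pm

Total shift: Δλ_total = 1.7575 + 4.8158 = 6.5733 pm

(Intermediate values are shown rounded; full precision is carried through to the final answer.)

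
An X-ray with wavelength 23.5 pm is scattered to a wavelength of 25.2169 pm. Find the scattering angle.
73.00°

First find the wavelength shift:
Δλ = λ' - λ = 25.2169 - 23.5 = 1.7169 pm

Using Δλ = λ_C(1 - cos θ), with λ_C = h/(m_e·c) ≈ 2.42631024 pm:
cos θ = 1 - Δλ/λ_C
cos θ = 1 - 1.7169/2.42631024
cos θ = 0.292382

θ = arccos(0.292382)
θ = 73.00°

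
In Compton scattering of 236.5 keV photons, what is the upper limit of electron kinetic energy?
113.6836 keV

Maximum energy transfer occurs at θ = 180° (backscattering).

Initial photon: E₀ = 236.5 keV → λ₀ = 5.2425 pm

Maximum Compton shift (at 180°):
Δλ_max = 2λ_C = 2 × 2.4263 = 4.8526 pm

Final wavelength:
λ' = 5.2425 + 4.8526 = 10.0951 pm

Minimum photon energy (maximum energy to electron):
E'_min = hc/λ' = 122.8164 keV

Maximum electron kinetic energy:
K_max = E₀ - E'_min = 236.5000 - 122.8164 = 113.6836 keV

(Intermediate values are shown rounded; full precision is carried through to the final answer.)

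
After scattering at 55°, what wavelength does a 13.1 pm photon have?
14.1346 pm

Using the Compton scattering formula:
λ' = λ + Δλ = λ + λ_C(1 - cos θ)

Given:
- Initial wavelength λ = 13.1 pm
- Scattering angle θ = 55°
- Compton wavelength λ_C ≈ 2.4263 pm

Calculate the shift:
Δλ = 2.4263 × (1 - cos(55°))
Δλ = 2.4263 × 0.4264
Δλ = 1.0346 pm

Final wavelength:
λ' = 13.1 + 1.0346 = 14.1346 pm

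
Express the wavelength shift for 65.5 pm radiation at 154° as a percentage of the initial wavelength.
7.0337%

Calculate the Compton shift:
Δλ = λ_C(1 - cos(154°))
Δλ = 2.4263 × (1 - cos(154°))
Δλ = 2.4263 × 1.8988
Δλ = 4.6071 pm

Percentage change:
(Δλ/λ₀) × 100 = (4.6071/65.5) × 100
= 7.0337%

(Intermediate values are shown rounded; full precision is carried through to the final answer.)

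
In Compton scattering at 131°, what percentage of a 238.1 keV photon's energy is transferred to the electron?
0.4356 (or 43.56%)

Calculate initial and final photon energies:

Initial: E₀ = 238.1 keV → λ₀ = 5.2072 pm
Compton shift: Δλ = 4.0181 pm
Final wavelength: λ' = 9.2253 pm
Final energy: E' = 134.3952 keV

Fractional energy loss:
(E₀ - E')/E₀ = (238.1000 - 134.3952)/238.1000
= 103.7048/238.1000
= 0.4356
= 43.56%

(Intermediate values are shown rounded; full precision is carried through to the final answer.)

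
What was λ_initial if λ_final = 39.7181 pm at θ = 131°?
35.7000 pm

From λ' = λ + Δλ, we have λ = λ' - Δλ

First calculate the Compton shift:
Δλ = λ_C(1 - cos θ)
Δλ = 2.4263 × (1 - cos(131°))
Δλ = 2.4263 × 1.6561
Δλ = 4.0181 pm

Initial wavelength:
λ = λ' - Δλ
λ = 39.7181 - 4.0181
λ = 35.7000 pm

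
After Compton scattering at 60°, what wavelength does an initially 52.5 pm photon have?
53.7132 pm

Using the Compton formula: λ' = λ + λ_C(1 − cos θ)

For θ = 60°, cos θ = 1/2 (exact) = 0.5000, so:
1 − cos 60° = 1 − (1/2) = 0.5000

Δλ = λ_C × 0.5000 = 2.4263 × 0.5000 = 1.2132 pm

λ' = 52.5 + 1.2132 = 53.7132 pm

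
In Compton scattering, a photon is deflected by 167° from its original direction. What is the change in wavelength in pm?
4.7904 pm

Using the Compton scattering formula:
Δλ = λ_C(1 - cos θ)

where λ_C = h/(m_e·c) ≈ 2.4263 pm is the Compton wavelength of an electron.

For θ = 167°:
cos(167°) = -0.9744
1 - cos(167°) = 1.9744

Δλ = 2.4263 × 1.9744
Δλ = 4.7904 pm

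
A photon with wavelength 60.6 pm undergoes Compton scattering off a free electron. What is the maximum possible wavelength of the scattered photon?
65.4526 pm (at θ = 180°)

The Compton shift is Δλ = λ_C(1 − cos θ).

Since cos θ ranges from −1 to 1, the factor (1 − cos θ) ranges from 0 to 2; the maximum shift occurs at θ = 180° (backscattering):
Δλ_max = 2λ_C = 2 × 2.4263 pm = 4.8526 pm

Maximum scattered wavelength:
λ'_max = λ₀ + Δλ_max = 60.6 + 4.8526 = 65.4526 pm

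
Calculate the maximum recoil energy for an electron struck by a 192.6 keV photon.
82.7824 keV

Maximum energy transfer occurs at θ = 180° (backscattering).

Initial photon: E₀ = 192.6 keV → λ₀ = 6.4374 pm

Maximum Compton shift (at 180°):
Δλ_max = 2λ_C = 2 × 2.4263 = 4.8526 pm

Final wavelength:
λ' = 6.4374 + 4.8526 = 11.2900 pm

Minimum photon energy (maximum energy to electron):
E'_min = hc/λ' = 109.8176 keV

Maximum electron kinetic energy:
K_max = E₀ - E'_min = 192.6000 - 109.8176 = 82.7824 keV

(Intermediate values are shown rounded; full precision is carried through to the final answer.)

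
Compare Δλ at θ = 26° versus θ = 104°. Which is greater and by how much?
104° produces the larger shift by a factor of 12.271

Calculate both shifts using Δλ = λ_C(1 - cos θ):

For θ₁ = 26°:
Δλ₁ = 2.4263 × (1 - cos(26°))
Δλ₁ = 2.4263 × 0.1012
Δλ₁ = 0.2456 pm

For θ₂ = 104°:
Δλ₂ = 2.4263 × (1 - cos(104°))
Δλ₂ = 2.4263 × 1.2419
Δλ₂ = 3.0133 pm

The 104° angle produces the larger shift.
Ratio: 3.0133/0.2456 = 12.271

(Intermediate values are shown rounded; full precision is carried through to the final answer.)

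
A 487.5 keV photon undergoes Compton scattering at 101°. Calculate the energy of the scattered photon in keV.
228.2252 keV

First convert energy to wavelength:
λ = hc/E, with hc ≈ 1239.842 keV·pm (i.e. 1239.842 eV·nm)

For E = 487.5 keV = 487500 eV:
λ = 1239.842 keV·pm / 487.5 keV
λ = 2.5433 pm

Calculate the Compton shift:
Δλ = λ_C(1 - cos(101°)) = 2.4263 × 1.1908
Δλ = 2.8893 pm

Final wavelength:
λ' = 2.5433 + 2.8893 = 5.4325 pm

Final energy:
E' = hc/λ' = 1239.842 / 5.4325 = 228.2252 keV

(Intermediate values are shown rounded; full precision is carried through to the final answer.)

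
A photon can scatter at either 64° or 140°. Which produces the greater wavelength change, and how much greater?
140° produces the larger shift by a factor of 3.145

Calculate both shifts using Δλ = λ_C(1 - cos θ):

For θ₁ = 64°:
Δλ₁ = 2.4263 × (1 - cos(64°))
Δλ₁ = 2.4263 × 0.5616
Δλ₁ = 1.3627 pm

For θ₂ = 140°:
Δλ₂ = 2.4263 × (1 - cos(140°))
Δλ₂ = 2.4263 × 1.7660
Δλ₂ = 4.2850 pm

The 140° angle produces the larger shift.
Ratio: 4.2850/1.3627 = 3.145

(Intermediate values are shown rounded; full precision is carried through to the final answer.)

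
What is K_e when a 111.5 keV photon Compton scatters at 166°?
33.5235 keV

By energy conservation: K_e = E_initial - E_final

First find the scattered photon energy:
Initial wavelength: λ = hc/E = 11.1197 pm
Compton shift: Δλ = λ_C(1 - cos(166°)) = 4.7805 pm
Final wavelength: λ' = 11.1197 + 4.7805 = 15.9002 pm
Final photon energy: E' = hc/λ' = 77.9765 keV

Electron kinetic energy:
K_e = E - E' = 111.5000 - 77.9765 = 33.5235 keV

(Intermediate values are shown rounded; full precision is carried through to the final answer.)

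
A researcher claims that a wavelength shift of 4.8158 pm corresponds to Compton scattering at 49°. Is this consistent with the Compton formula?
No, inconsistent

Calculate the expected shift for θ = 49°:

Δλ_expected = λ_C(1 - cos(49°))
Δλ_expected = 2.4263 × (1 - cos(49°))
Δλ_expected = 2.4263 × 0.3439
Δλ_expected = 0.8345 pm

Given shift: 4.8158 pm
Expected shift: 0.8345 pm
Difference: 3.9813 pm

The values do not match. The given shift corresponds to θ ≈ 170.0°, not 49°.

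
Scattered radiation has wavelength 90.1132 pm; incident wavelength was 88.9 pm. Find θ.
60.00°

First find the wavelength shift:
Δλ = λ' - λ = 90.1132 - 88.9 = 1.2132 pm

Using Δλ = λ_C(1 - cos θ), with λ_C = h/(m_e·c) ≈ 2.42631024 pm:
cos θ = 1 - Δλ/λ_C
cos θ = 1 - 1.2132/2.42631024
cos θ = 0.499982

θ = arccos(0.499982)
θ = 60.00°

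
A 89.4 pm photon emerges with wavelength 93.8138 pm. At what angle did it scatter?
145.00°

First find the wavelength shift:
Δλ = λ' - λ = 93.8138 - 89.4 = 4.4138 pm

Using Δλ = λ_C(1 - cos θ), with λ_C = h/(m_e·c) ≈ 2.42631024 pm:
cos θ = 1 - Δλ/λ_C
cos θ = 1 - 4.4138/2.42631024
cos θ = -0.819141

θ = arccos(-0.819141)
θ = 145.00°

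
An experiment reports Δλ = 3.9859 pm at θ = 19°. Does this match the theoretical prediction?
No, inconsistent

Calculate the expected shift for θ = 19°:

Δλ_expected = λ_C(1 - cos(19°))
Δλ_expected = 2.4263 × (1 - cos(19°))
Δλ_expected = 2.4263 × 0.0545
Δλ_expected = 0.1322 pm

Given shift: 3.9859 pm
Expected shift: 0.1322 pm
Difference: 3.8537 pm

The values do not match. The given shift corresponds to θ ≈ 130.0°, not 19°.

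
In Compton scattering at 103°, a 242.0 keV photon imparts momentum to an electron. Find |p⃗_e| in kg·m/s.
1.6789e-22 kg·m/s

The electron is initially at rest, so by conservation of momentum:
p⃗_e = p⃗₀ − p⃗'  (incident photon momentum minus scattered photon momentum)

Photon momentum magnitudes (p = h/λ = E/c):
λ₀ = hc/E₀ = 5.1233 pm → p₀ = h/λ₀ = 1.2933e-22 kg·m/s
Δλ = λ_C(1 − cos 103°) = 2.9721 pm
λ' = 8.0954 pm → p' = h/λ' = 8.1850e-23 kg·m/s

The scattered photon makes angle θ = 103° with the incident direction, so by the law of cosines:
|p⃗_e|² = p₀² + p'² − 2p₀p'cos θ
|p⃗_e|² = (1.2933e-22)² + (8.1850e-23)² − 2·1.2933e-22·8.1850e-23·cos(103°)
|p⃗_e| = 1.6789e-22 kg·m/s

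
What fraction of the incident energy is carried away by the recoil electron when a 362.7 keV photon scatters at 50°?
0.2023 (or 20.23%)

Calculate initial and final photon energies:

Initial: E₀ = 362.7 keV → λ₀ = 3.4184 pm
Compton shift: Δλ = 0.8667 pm
Final wavelength: λ' = 4.2851 pm
Final energy: E' = 289.3396 keV

Fractional energy loss:
(E₀ - E')/E₀ = (362.7000 - 289.3396)/362.7000
= 73.3604/362.7000
= 0.2023
= 20.23%

(Intermediate values are shown rounded; full precision is carried through to the final answer.)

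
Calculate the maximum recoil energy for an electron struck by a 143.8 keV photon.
51.7868 keV

Maximum energy transfer occurs at θ = 180° (backscattering).

Initial photon: E₀ = 143.8 keV → λ₀ = 8.6220 pm

Maximum Compton shift (at 180°):
Δλ_max = 2λ_C = 2 × 2.4263 = 4.8526 pm

Final wavelength:
λ' = 8.6220 + 4.8526 = 13.4746 pm

Minimum photon energy (maximum energy to electron):
E'_min = hc/λ' = 92.0132 keV

Maximum electron kinetic energy:
K_max = E₀ - E'_min = 143.8000 - 92.0132 = 51.7868 keV

(Intermediate values are shown rounded; full precision is carried through to the final answer.)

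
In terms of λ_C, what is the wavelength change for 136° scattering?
1.7193 λ_C

The Compton shift formula is:
Δλ = λ_C(1 - cos θ)

Dividing both sides by λ_C:
Δλ/λ_C = 1 - cos θ

For θ = 136°:
Δλ/λ_C = 1 - cos(136°)
Δλ/λ_C = 1 - -0.7193
Δλ/λ_C = 1.7193

This means the shift is 1.7193 × λ_C = 4.1717 pm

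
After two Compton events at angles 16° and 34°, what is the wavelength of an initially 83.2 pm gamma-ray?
83.7088 pm

Apply Compton shift twice:

First scattering at θ₁ = 16°:
Δλ₁ = λ_C(1 - cos(16°))
Δλ₁ = 2.4263 × 0.0387
Δλ₁ = 0.0940 pm

After first scattering:
λ₁ = 83.2 + 0.0940 = 83.2940 pm

Second scattering at θ₂ = 34°:
Δλ₂ = λ_C(1 - cos(34°))
Δλ₂ = 2.4263 × 0.1710
Δλ₂ = 0.4148 pm

Final wavelength:
λ₂ = 83.2940 + 0.4148 = 83.7088 pm

Total shift: Δλ_total = 0.0940 + 0.4148 = 0.5088 pm

(Intermediate values are shown rounded; full precision is carried through to the final answer.)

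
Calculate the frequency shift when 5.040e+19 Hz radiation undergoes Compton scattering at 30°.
2.612e+18 Hz (decrease)

Convert frequency to wavelength (c = 299792458 m/s):
λ₀ = c/f₀ = 299792458/5.040e+19 = 5.9482631e-12 m = 5.9483 pm

Calculate Compton shift:
Δλ = λ_C(1 - cos(30°)) = 0.3251 pm

Final wavelength:
λ' = λ₀ + Δλ = 5.9483 + 0.3251 = 6.2733 pm

Final frequency:
f' = c/λ' = 299792458/6.2733270e-12 = 4.7788432e+19 Hz

Frequency shift (decrease):
Δf = f₀ - f' = 5.040e+19 - 4.7788432e+19 = 2.612e+18 Hz

(Intermediate values are shown rounded; full precision is carried through to the final answer.)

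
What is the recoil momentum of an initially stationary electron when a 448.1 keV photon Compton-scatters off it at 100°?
2.8477e-22 kg·m/s

The electron is initially at rest, so by conservation of momentum:
p⃗_e = p⃗₀ − p⃗'  (incident photon momentum minus scattered photon momentum)

Photon momentum magnitudes (p = h/λ = E/c):
λ₀ = hc/E₀ = 2.7669 pm → p₀ = h/λ₀ = 2.3948e-22 kg·m/s
Δλ = λ_C(1 − cos 100°) = 2.8476 pm
λ' = 5.6145 pm → p' = h/λ' = 1.1802e-22 kg·m/s

The scattered photon makes angle θ = 100° with the incident direction, so by the law of cosines:
|p⃗_e|² = p₀² + p'² − 2p₀p'cos θ
|p⃗_e|² = (2.3948e-22)² + (1.1802e-22)² − 2·2.3948e-22·1.1802e-22·cos(100°)
|p⃗_e| = 2.8477e-22 kg·m/s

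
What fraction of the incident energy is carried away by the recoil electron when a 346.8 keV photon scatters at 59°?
0.2476 (or 24.76%)

Calculate initial and final photon energies:

Initial: E₀ = 346.8 keV → λ₀ = 3.5751 pm
Compton shift: Δλ = 1.1767 pm
Final wavelength: λ' = 4.7518 pm
Final energy: E' = 260.9227 keV

Fractional energy loss:
(E₀ - E')/E₀ = (346.8000 - 260.9227)/346.8000
= 85.8773/346.8000
= 0.2476
= 24.76%

(Intermediate values are shown rounded; full precision is carried through to the final answer.)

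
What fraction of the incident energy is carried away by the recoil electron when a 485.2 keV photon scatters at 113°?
0.5691 (or 56.91%)

Calculate initial and final photon energies:

Initial: E₀ = 485.2 keV → λ₀ = 2.5553 pm
Compton shift: Δλ = 3.3743 pm
Final wavelength: λ' = 5.9297 pm
Final energy: E' = 209.0913 keV

Fractional energy loss:
(E₀ - E')/E₀ = (485.2000 - 209.0913)/485.2000
= 276.1087/485.2000
= 0.5691
= 56.91%

(Intermediate values are shown rounded; full precision is carried through to the final answer.)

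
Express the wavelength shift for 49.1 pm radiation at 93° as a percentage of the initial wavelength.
5.2002%

Calculate the Compton shift:
Δλ = λ_C(1 - cos(93°))
Δλ = 2.4263 × (1 - cos(93°))
Δλ = 2.4263 × 1.0523
Δλ = 2.5533 pm

Percentage change:
(Δλ/λ₀) × 100 = (2.5533/49.1) × 100
= 5.2002%

(Intermediate values are shown rounded; full precision is carried through to the final answer.)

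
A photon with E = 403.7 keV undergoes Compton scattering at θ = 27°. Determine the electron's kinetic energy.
32.0056 keV

By energy conservation: K_e = E_initial - E_final

First find the scattered photon energy:
Initial wavelength: λ = hc/E = 3.0712 pm
Compton shift: Δλ = λ_C(1 - cos(27°)) = 0.2645 pm
Final wavelength: λ' = 3.0712 + 0.2645 = 3.3356 pm
Final photon energy: E' = hc/λ' = 371.6944 keV

Electron kinetic energy:
K_e = E - E' = 403.7000 - 371.6944 = 32.0056 keV

(Intermediate values are shown rounded; full precision is carried through to the final answer.)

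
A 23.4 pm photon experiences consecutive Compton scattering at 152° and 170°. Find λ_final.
32.7844 pm

Apply Compton shift twice:

First scattering at θ₁ = 152°:
Δλ₁ = λ_C(1 - cos(152°))
Δλ₁ = 2.4263 × 1.8829
Δλ₁ = 4.5686 pm

After first scattering:
λ₁ = 23.4 + 4.5686 = 27.9686 pm

Second scattering at θ₂ = 170°:
Δλ₂ = λ_C(1 - cos(170°))
Δλ₂ = 2.4263 × 1.9848
Δλ₂ = 4.8158 pm

Final wavelength:
λ₂ = 27.9686 + 4.8158 = 32.7844 pm

Total shift: Δλ_total = 4.5686 + 4.8158 = 9.3844 pm

(Intermediate values are shown rounded; full precision is carried through to the final answer.)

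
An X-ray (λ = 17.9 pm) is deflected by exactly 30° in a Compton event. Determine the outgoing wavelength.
18.2251 pm

Using the Compton formula: λ' = λ + λ_C(1 − cos θ)

For θ = 30°, cos θ = √3/2 (exact) ≈ 0.8660, so:
1 − cos 30° = 1 − (√3/2) ≈ 0.1340

Δλ = λ_C × 0.1340 = 2.4263 × 0.1340 = 0.3251 pm

λ' = 17.9 + 0.3251 = 18.2251 pm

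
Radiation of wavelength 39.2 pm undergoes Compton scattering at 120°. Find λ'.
42.8395 pm

Using the Compton formula: λ' = λ + λ_C(1 − cos θ)

For θ = 120°, cos θ = -1/2 (exact) = -0.5000, so:
1 − cos 120° = 1 − (-1/2) = 1.5000

Δλ = λ_C × 1.5000 = 2.4263 × 1.5000 = 3.6395 pm

λ' = 39.2 + 3.6395 = 42.8395 pm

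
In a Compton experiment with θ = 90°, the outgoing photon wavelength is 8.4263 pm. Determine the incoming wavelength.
6.0000 pm

From λ' = λ + Δλ, we have λ = λ' - Δλ

First calculate the Compton shift:
Δλ = λ_C(1 - cos θ)
Δλ = 2.4263 × (1 - cos(90°))
Δλ = 2.4263 × 1.0000
Δλ = 2.4263 pm

Initial wavelength:
λ = λ' - Δλ
λ = 8.4263 - 2.4263
λ = 6.0000 pm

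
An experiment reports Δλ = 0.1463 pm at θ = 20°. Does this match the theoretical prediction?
Yes, consistent

Calculate the expected shift for θ = 20°:

Δλ_expected = λ_C(1 - cos(20°))
Δλ_expected = 2.4263 × (1 - cos(20°))
Δλ_expected = 2.4263 × 0.0603
Δλ_expected = 0.1463 pm

Given shift: 0.1463 pm
Expected shift: 0.1463 pm
Difference: 0.0000 pm

The values match. This is consistent with Compton scattering at the stated angle.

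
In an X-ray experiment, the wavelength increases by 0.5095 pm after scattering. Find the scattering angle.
37.81°

From the Compton formula Δλ = λ_C(1 - cos θ), we can solve for θ:

cos θ = 1 - Δλ/λ_C

Given:
- Δλ = 0.5095 pm
- λ_C = h/(m_e·c) ≈ 2.42631024 pm

cos θ = 1 - 0.5095/2.42631024
cos θ = 1 - 0.209990
cos θ = 0.790010

θ = arccos(0.790010)
θ = 37.81°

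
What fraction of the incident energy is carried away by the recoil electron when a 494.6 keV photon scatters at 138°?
0.6279 (or 62.79%)

Calculate initial and final photon energies:

Initial: E₀ = 494.6 keV → λ₀ = 2.5068 pm
Compton shift: Δλ = 4.2294 pm
Final wavelength: λ' = 6.7362 pm
Final energy: E' = 184.0575 keV

Fractional energy loss:
(E₀ - E')/E₀ = (494.6000 - 184.0575)/494.6000
= 310.5425/494.6000
= 0.6279
= 62.79%

(Intermediate values are shown rounded; full precision is carried through to the final answer.)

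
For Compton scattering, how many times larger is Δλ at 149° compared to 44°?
149° produces the larger shift by a factor of 6.617

Calculate both shifts using Δλ = λ_C(1 - cos θ):

For θ₁ = 44°:
Δλ₁ = 2.4263 × (1 - cos(44°))
Δλ₁ = 2.4263 × 0.2807
Δλ₁ = 0.6810 pm

For θ₂ = 149°:
Δλ₂ = 2.4263 × (1 - cos(149°))
Δλ₂ = 2.4263 × 1.8572
Δλ₂ = 4.5061 pm

The 149° angle produces the larger shift.
Ratio: 4.5061/0.6810 = 6.617

(Intermediate values are shown rounded; full precision is carried through to the final answer.)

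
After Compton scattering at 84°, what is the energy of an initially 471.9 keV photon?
258.2987 keV

First convert energy to wavelength:
λ = hc/E, with hc ≈ 1239.842 keV·pm (i.e. 1239.842 eV·nm)

For E = 471.9 keV = 471900 eV:
λ = 1239.842 keV·pm / 471.9 keV
λ = 2.6273 pm

Calculate the Compton shift:
Δλ = λ_C(1 - cos(84°)) = 2.4263 × 0.8955
Δλ = 2.1727 pm

Final wavelength:
λ' = 2.6273 + 2.1727 = 4.8000 pm

Final energy:
E' = hc/λ' = 1239.842 / 4.8000 = 258.2987 keV

(Intermediate values are shown rounded; full precision is carried through to the final answer.)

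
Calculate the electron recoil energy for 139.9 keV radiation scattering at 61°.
17.2934 keV

By energy conservation: K_e = E_initial - E_final

First find the scattered photon energy:
Initial wavelength: λ = hc/E = 8.8623 pm
Compton shift: Δλ = λ_C(1 - cos(61°)) = 1.2500 pm
Final wavelength: λ' = 8.8623 + 1.2500 = 10.1124 pm
Final photon energy: E' = hc/λ' = 122.6066 keV

Electron kinetic energy:
K_e = E - E' = 139.9000 - 122.6066 = 17.2934 keV

(Intermediate values are shown rounded; full precision is carried through to the final answer.)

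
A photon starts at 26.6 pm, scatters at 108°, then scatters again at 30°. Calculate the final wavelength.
30.1011 pm

Apply Compton shift twice:

First scattering at θ₁ = 108°:
Δλ₁ = λ_C(1 - cos(108°))
Δλ₁ = 2.4263 × 1.3090
Δλ₁ = 3.1761 pm

After first scattering:
λ₁ = 26.6 + 3.1761 = 29.7761 pm

Second scattering at θ₂ = 30°:
Δλ₂ = λ_C(1 - cos(30°))
Δλ₂ = 2.4263 × 0.1340
Δλ₂ = 0.3251 pm

Final wavelength:
λ₂ = 29.7761 + 0.3251 = 30.1011 pm

Total shift: Δλ_total = 3.1761 + 0.3251 = 3.5011 pm

(Intermediate values are shown rounded; full precision is carried through to the final answer.)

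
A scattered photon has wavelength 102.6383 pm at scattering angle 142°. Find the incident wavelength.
98.3000 pm

From λ' = λ + Δλ, we have λ = λ' - Δλ

First calculate the Compton shift:
Δλ = λ_C(1 - cos θ)
Δλ = 2.4263 × (1 - cos(142°))
Δλ = 2.4263 × 1.7880
Δλ = 4.3383 pm

Initial wavelength:
λ = λ' - Δλ
λ = 102.6383 - 4.3383
λ = 98.3000 pm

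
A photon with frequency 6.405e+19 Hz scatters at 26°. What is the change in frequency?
3.193e+18 Hz (decrease)

Convert frequency to wavelength (c = 299792458 m/s):
λ₀ = c/f₀ = 299792458/6.405e+19 = 4.6806004e-12 m = 4.6806 pm

Calculate Compton shift:
Δλ = λ_C(1 - cos(26°)) = 0.2456 pm

Final wavelength:
λ' = λ₀ + Δλ = 4.6806 + 0.2456 = 4.9262 pm

Final frequency:
f' = c/λ' = 299792458/4.9261575e-12 = 6.0857262e+19 Hz

Frequency shift (decrease):
Δf = f₀ - f' = 6.405e+19 - 6.0857262e+19 = 3.193e+18 Hz

(Intermediate values are shown rounded; full precision is carried through to the final answer.)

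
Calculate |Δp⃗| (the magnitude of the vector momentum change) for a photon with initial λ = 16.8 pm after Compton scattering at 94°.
5.3951e-23 kg·m/s

Photon momentum magnitude is p = h/λ.

Initial momentum:
p₀ = h/λ = 6.6261e-34/1.6800e-11 = 3.9441e-23 kg·m/s

After scattering:
λ' = λ + Δλ = 16.8 + 2.5956 = 19.3956 pm
p' = h/λ' = 6.6261e-34/1.9396e-11 = 3.4163e-23 kg·m/s

Momentum is a vector; the scattered photon's direction makes angle θ = 94° with the incident direction. The magnitude of the vector change Δp⃗ = p⃗₀ − p⃗' is found from the law of cosines:
|Δp⃗|² = p₀² + p'² − 2p₀p'cos θ
|Δp⃗|² = (3.9441e-23)² + (3.4163e-23)² − 2·3.9441e-23·3.4163e-23·cos(94°)
|Δp⃗| = 5.3951e-23 kg·m/s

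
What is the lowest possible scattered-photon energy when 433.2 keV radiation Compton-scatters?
160.7121 keV (at θ = 180°)

The scattered photon has minimum energy when its wavelength is maximum, i.e., when the Compton shift Δλ = λ_C(1 − cos θ) is maximum. This occurs at θ = 180° (backscattering), giving Δλ_max = 2λ_C = 4.8526 pm.

Initial wavelength: λ₀ = hc/E₀ = 2.8621 pm
Maximum final wavelength: λ'_max = λ₀ + 2λ_C = 2.8621 + 4.8526 = 7.7147 pm
Minimum final energy: E'_min = hc/λ'_max = 160.7121 keV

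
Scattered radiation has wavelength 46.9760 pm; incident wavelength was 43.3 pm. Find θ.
121.00°

First find the wavelength shift:
Δλ = λ' - λ = 46.9760 - 43.3 = 3.6760 pm

Using Δλ = λ_C(1 - cos θ), with λ_C = h/(m_e·c) ≈ 2.42631024 pm:
cos θ = 1 - Δλ/λ_C
cos θ = 1 - 3.6760/2.42631024
cos θ = -0.515058

θ = arccos(-0.515058)
θ = 121.00°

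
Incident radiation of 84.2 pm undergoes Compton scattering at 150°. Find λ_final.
88.7276 pm

Using the Compton scattering formula:
λ' = λ + Δλ = λ + λ_C(1 - cos θ)

Given:
- Initial wavelength λ = 84.2 pm
- Scattering angle θ = 150°
- Compton wavelength λ_C ≈ 2.4263 pm

Calculate the shift:
Δλ = 2.4263 × (1 - cos(150°))
Δλ = 2.4263 × 1.8660
Δλ = 4.5276 pm

Final wavelength:
λ' = 84.2 + 4.5276 = 88.7276 pm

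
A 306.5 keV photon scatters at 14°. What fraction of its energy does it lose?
0.0175 (or 1.75%)

Calculate initial and final photon energies:

Initial: E₀ = 306.5 keV → λ₀ = 4.0452 pm
Compton shift: Δλ = 0.0721 pm
Final wavelength: λ' = 4.1172 pm
Final energy: E' = 301.1347 keV

Fractional energy loss:
(E₀ - E')/E₀ = (306.5000 - 301.1347)/306.5000
= 5.3653/306.5000
= 0.0175
= 1.75%

(Intermediate values are shown rounded; full precision is carried through to the final answer.)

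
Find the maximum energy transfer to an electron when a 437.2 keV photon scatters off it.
275.9405 keV

Maximum energy transfer occurs at θ = 180° (backscattering).

Initial photon: E₀ = 437.2 keV → λ₀ = 2.8359 pm

Maximum Compton shift (at 180°):
Δλ_max = 2λ_C = 2 × 2.4263 = 4.8526 pm

Final wavelength:
λ' = 2.8359 + 4.8526 = 7.6885 pm

Minimum photon energy (maximum energy to electron):
E'_min = hc/λ' = 161.2595 keV

Maximum electron kinetic energy:
K_max = E₀ - E'_min = 437.2000 - 161.2595 = 275.9405 keV

(Intermediate values are shown rounded; full precision is carried through to the final answer.)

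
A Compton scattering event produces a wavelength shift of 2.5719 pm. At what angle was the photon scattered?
93.44°

From the Compton formula Δλ = λ_C(1 - cos θ), we can solve for θ:

cos θ = 1 - Δλ/λ_C

Given:
- Δλ = 2.5719 pm
- λ_C = h/(m_e·c) ≈ 2.42631024 pm

cos θ = 1 - 2.5719/2.42631024
cos θ = 1 - 1.060005
cos θ = -0.060005

θ = arccos(-0.060005)
θ = 93.44°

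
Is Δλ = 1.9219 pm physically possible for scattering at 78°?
Yes, consistent

Calculate the expected shift for θ = 78°:

Δλ_expected = λ_C(1 - cos(78°))
Δλ_expected = 2.4263 × (1 - cos(78°))
Δλ_expected = 2.4263 × 0.7921
Δλ_expected = 1.9219 pm

Given shift: 1.9219 pm
Expected shift: 1.9219 pm
Difference: 0.0000 pm

The values match. This is consistent with Compton scattering at the stated angle.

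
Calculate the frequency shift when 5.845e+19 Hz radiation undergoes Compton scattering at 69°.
1.361e+19 Hz (decrease)

Convert frequency to wavelength (c = 299792458 m/s):
λ₀ = c/f₀ = 299792458/5.845e+19 = 5.1290412e-12 m = 5.1290 pm

Calculate Compton shift:
Δλ = λ_C(1 - cos(69°)) = 1.5568 pm

Final wavelength:
λ' = λ₀ + Δλ = 5.1290 + 1.5568 = 6.6858 pm

Final frequency:
f' = c/λ' = 299792458/6.6858396e-12 = 4.4839912e+19 Hz

Frequency shift (decrease):
Δf = f₀ - f' = 5.845e+19 - 4.4839912e+19 = 1.361e+19 Hz

(Intermediate values are shown rounded; full precision is carried through to the final answer.)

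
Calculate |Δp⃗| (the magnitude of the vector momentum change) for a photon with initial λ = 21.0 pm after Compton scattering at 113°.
4.9040e-23 kg·m/s

Photon momentum magnitude is p = h/λ.

Initial momentum:
p₀ = h/λ = 6.6261e-34/2.1000e-11 = 3.1553e-23 kg·m/s

After scattering:
λ' = λ + Δλ = 21.0 + 3.3743 = 24.3743 pm
p' = h/λ' = 6.6261e-34/2.4374e-11 = 2.7185e-23 kg·m/s

Momentum is a vector; the scattered photon's direction makes angle θ = 113° with the incident direction. The magnitude of the vector change Δp⃗ = p⃗₀ − p⃗' is found from the law of cosines:
|Δp⃗|² = p₀² + p'² − 2p₀p'cos θ
|Δp⃗|² = (3.1553e-23)² + (2.7185e-23)² − 2·3.1553e-23·2.7185e-23·cos(113°)
|Δp⃗| = 4.9040e-23 kg·m/s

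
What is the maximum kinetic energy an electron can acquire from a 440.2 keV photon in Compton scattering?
278.5341 keV

Maximum energy transfer occurs at θ = 180° (backscattering).

Initial photon: E₀ = 440.2 keV → λ₀ = 2.8165 pm

Maximum Compton shift (at 180°):
Δλ_max = 2λ_C = 2 × 2.4263 = 4.8526 pm

Final wavelength:
λ' = 2.8165 + 4.8526 = 7.6692 pm

Minimum photon energy (maximum energy to electron):
E'_min = hc/λ' = 161.6659 keV

Maximum electron kinetic energy:
K_max = E₀ - E'_min = 440.2000 - 161.6659 = 278.5341 keV

(Intermediate values are shown rounded; full precision is carried through to the final answer.)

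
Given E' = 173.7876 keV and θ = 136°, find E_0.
418.5000 keV

Convert final energy to wavelength (hc ≈ 1239.842 keV·pm):
λ' = hc/E' = 1239.842 / 173.7876 = 7.1342 pm

Calculate the Compton shift:
Δλ = λ_C(1 - cos(136°))
Δλ = 2.4263 × (1 - cos(136°))
Δλ = 4.1717 pm

Initial wavelength:
λ = λ' - Δλ = 7.1342 - 4.1717 = 2.9626 pm

Initial energy:
E = hc/λ = 1239.842 / 2.9626 = 418.5000 keV

(Intermediate values are shown rounded; full precision is carried through to the final answer.)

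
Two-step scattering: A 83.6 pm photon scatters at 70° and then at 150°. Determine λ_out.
89.7240 pm

Apply Compton shift twice:

First scattering at θ₁ = 70°:
Δλ₁ = λ_C(1 - cos(70°))
Δλ₁ = 2.4263 × 0.6580
Δλ₁ = 1.5965 pm

After first scattering:
λ₁ = 83.6 + 1.5965 = 85.1965 pm

Second scattering at θ₂ = 150°:
Δλ₂ = λ_C(1 - cos(150°))
Δλ₂ = 2.4263 × 1.8660
Δλ₂ = 4.5276 pm

Final wavelength:
λ₂ = 85.1965 + 4.5276 = 89.7240 pm

Total shift: Δλ_total = 1.5965 + 4.5276 = 6.1240 pm

(Intermediate values are shown rounded; full precision is carried through to the final answer.)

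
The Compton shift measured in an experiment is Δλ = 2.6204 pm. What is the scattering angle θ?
94.59°

From the Compton formula Δλ = λ_C(1 - cos θ), we can solve for θ:

cos θ = 1 - Δλ/λ_C

Given:
- Δλ = 2.6204 pm
- λ_C = h/(m_e·c) ≈ 2.42631024 pm

cos θ = 1 - 2.6204/2.42631024
cos θ = 1 - 1.079994
cos θ = -0.079994

θ = arccos(-0.079994)
θ = 94.59°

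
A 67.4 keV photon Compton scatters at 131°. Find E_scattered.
55.3170 keV

First convert energy to wavelength:
λ = hc/E, with hc ≈ 1239.842 keV·pm (i.e. 1239.842 eV·nm)

For E = 67.4 keV = 67400 eV:
λ = 1239.842 keV·pm / 67.4 keV
λ = 18.3953 pm

Calculate the Compton shift:
Δλ = λ_C(1 - cos(131°)) = 2.4263 × 1.6561
Δλ = 4.0181 pm

Final wavelength:
λ' = 18.3953 + 4.0181 = 22.4134 pm

Final energy:
E' = hc/λ' = 1239.842 / 22.4134 = 55.3170 keV

(Intermediate values are shown rounded; full precision is carried through to the final answer.)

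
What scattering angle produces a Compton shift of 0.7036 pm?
44.76°

From the Compton formula Δλ = λ_C(1 - cos θ), we can solve for θ:

cos θ = 1 - Δλ/λ_C

Given:
- Δλ = 0.7036 pm
- λ_C = h/(m_e·c) ≈ 2.42631024 pm

cos θ = 1 - 0.7036/2.42631024
cos θ = 1 - 0.289988
cos θ = 0.710012

θ = arccos(0.710012)
θ = 44.76°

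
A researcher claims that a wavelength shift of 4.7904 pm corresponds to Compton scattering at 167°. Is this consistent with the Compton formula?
Yes, consistent

Calculate the expected shift for θ = 167°:

Δλ_expected = λ_C(1 - cos(167°))
Δλ_expected = 2.4263 × (1 - cos(167°))
Δλ_expected = 2.4263 × 1.9744
Δλ_expected = 4.7904 pm

Given shift: 4.7904 pm
Expected shift: 4.7904 pm
Difference: 0.0000 pm

The values match. This is consistent with Compton scattering at the stated angle.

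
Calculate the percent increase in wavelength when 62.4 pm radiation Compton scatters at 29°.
0.4875%

Calculate the Compton shift:
Δλ = λ_C(1 - cos(29°))
Δλ = 2.4263 × (1 - cos(29°))
Δλ = 2.4263 × 0.1254
Δλ = 0.3042 pm

Percentage change:
(Δλ/λ₀) × 100 = (0.3042/62.4) × 100
= 0.4875%

(Intermediate values are shown rounded; full precision is carried through to the final answer.)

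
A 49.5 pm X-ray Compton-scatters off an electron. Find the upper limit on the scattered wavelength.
54.3526 pm (at θ = 180°)

The Compton shift is Δλ = λ_C(1 − cos θ).

Since cos θ ranges from −1 to 1, the factor (1 − cos θ) ranges from 0 to 2; the maximum shift occurs at θ = 180° (backscattering):
Δλ_max = 2λ_C = 2 × 2.4263 pm = 4.8526 pm

Maximum scattered wavelength:
λ'_max = λ₀ + Δλ_max = 49.5 + 4.8526 = 54.3526 pm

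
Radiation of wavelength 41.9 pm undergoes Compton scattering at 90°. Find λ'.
44.3263 pm

Using the Compton formula: λ' = λ + λ_C(1 − cos θ)

For θ = 90°, cos θ = 0 (exact) = 0.0000, so:
1 − cos 90° = 1 − (0) = 1.0000

Δλ = λ_C × 1.0000 = 2.4263 × 1.0000 = 2.4263 pm

λ' = 41.9 + 2.4263 = 44.3263 pm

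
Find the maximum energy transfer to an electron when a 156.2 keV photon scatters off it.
59.2627 keV

Maximum energy transfer occurs at θ = 180° (backscattering).

Initial photon: E₀ = 156.2 keV → λ₀ = 7.9375 pm

Maximum Compton shift (at 180°):
Δλ_max = 2λ_C = 2 × 2.4263 = 4.8526 pm

Final wavelength:
λ' = 7.9375 + 4.8526 = 12.7901 pm

Minimum photon energy (maximum energy to electron):
E'_min = hc/λ' = 96.9373 keV

Maximum electron kinetic energy:
K_max = E₀ - E'_min = 156.2000 - 96.9373 = 59.2627 keV

(Intermediate values are shown rounded; full precision is carried through to the final answer.)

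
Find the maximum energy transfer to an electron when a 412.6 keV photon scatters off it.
254.8105 keV

Maximum energy transfer occurs at θ = 180° (backscattering).

Initial photon: E₀ = 412.6 keV → λ₀ = 3.0049 pm

Maximum Compton shift (at 180°):
Δλ_max = 2λ_C = 2 × 2.4263 = 4.8526 pm

Final wavelength:
λ' = 3.0049 + 4.8526 = 7.8576 pm

Minimum photon energy (maximum energy to electron):
E'_min = hc/λ' = 157.7895 keV

Maximum electron kinetic energy:
K_max = E₀ - E'_min = 412.6000 - 157.7895 = 254.8105 keV

(Intermediate values are shown rounded; full precision is carried through to the final answer.)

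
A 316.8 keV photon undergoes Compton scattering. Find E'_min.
141.4334 keV (at θ = 180°)

The scattered photon has minimum energy when its wavelength is maximum, i.e., when the Compton shift Δλ = λ_C(1 − cos θ) is maximum. This occurs at θ = 180° (backscattering), giving Δλ_max = 2λ_C = 4.8526 pm.

Initial wavelength: λ₀ = hc/E₀ = 3.9136 pm
Maximum final wavelength: λ'_max = λ₀ + 2λ_C = 3.9136 + 4.8526 = 8.7663 pm
Minimum final energy: E'_min = hc/λ'_max = 141.4334 keV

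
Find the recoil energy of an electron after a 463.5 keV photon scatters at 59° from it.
141.5989 keV

By energy conservation: K_e = E_initial - E_final

First find the scattered photon energy:
Initial wavelength: λ = hc/E = 2.6750 pm
Compton shift: Δλ = λ_C(1 - cos(59°)) = 1.1767 pm
Final wavelength: λ' = 2.6750 + 1.1767 = 3.8516 pm
Final photon energy: E' = hc/λ' = 321.9011 keV

Electron kinetic energy:
K_e = E - E' = 463.5000 - 321.9011 = 141.5989 keV

(Intermediate values are shown rounded; full precision is carried through to the final answer.)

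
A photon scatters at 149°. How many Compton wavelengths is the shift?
1.8572 λ_C

The Compton shift formula is:
Δλ = λ_C(1 - cos θ)

Dividing both sides by λ_C:
Δλ/λ_C = 1 - cos θ

For θ = 149°:
Δλ/λ_C = 1 - cos(149°)
Δλ/λ_C = 1 - -0.8572
Δλ/λ_C = 1.8572

This means the shift is 1.8572 × λ_C = 4.5061 pm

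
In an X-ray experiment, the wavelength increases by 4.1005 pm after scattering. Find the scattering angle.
133.63°

From the Compton formula Δλ = λ_C(1 - cos θ), we can solve for θ:

cos θ = 1 - Δλ/λ_C

Given:
- Δλ = 4.1005 pm
- λ_C = h/(m_e·c) ≈ 2.42631024 pm

cos θ = 1 - 4.1005/2.42631024
cos θ = 1 - 1.690015
cos θ = -0.690015

θ = arccos(-0.690015)
θ = 133.63°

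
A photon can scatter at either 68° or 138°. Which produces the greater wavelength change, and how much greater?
138° produces the larger shift by a factor of 2.787

Calculate both shifts using Δλ = λ_C(1 - cos θ):

For θ₁ = 68°:
Δλ₁ = 2.4263 × (1 - cos(68°))
Δλ₁ = 2.4263 × 0.6254
Δλ₁ = 1.5174 pm

For θ₂ = 138°:
Δλ₂ = 2.4263 × (1 - cos(138°))
Δλ₂ = 2.4263 × 1.7431
Δλ₂ = 4.2294 pm

The 138° angle produces the larger shift.
Ratio: 4.2294/1.5174 = 2.787

(Intermediate values are shown rounded; full precision is carried through to the final answer.)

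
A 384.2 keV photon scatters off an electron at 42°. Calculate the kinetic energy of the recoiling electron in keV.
62.1869 keV

By energy conservation: K_e = E_initial - E_final

First find the scattered photon energy:
Initial wavelength: λ = hc/E = 3.2271 pm
Compton shift: Δλ = λ_C(1 - cos(42°)) = 0.6232 pm
Final wavelength: λ' = 3.2271 + 0.6232 = 3.8503 pm
Final photon energy: E' = hc/λ' = 322.0131 keV

Electron kinetic energy:
K_e = E - E' = 384.2000 - 322.0131 = 62.1869 keV

(Intermediate values are shown rounded; full precision is carried through to the final answer.)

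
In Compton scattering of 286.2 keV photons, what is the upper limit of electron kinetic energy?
151.2101 keV

Maximum energy transfer occurs at θ = 180° (backscattering).

Initial photon: E₀ = 286.2 keV → λ₀ = 4.3321 pm

Maximum Compton shift (at 180°):
Δλ_max = 2λ_C = 2 × 2.4263 = 4.8526 pm

Final wavelength:
λ' = 4.3321 + 4.8526 = 9.1847 pm

Minimum photon energy (maximum energy to electron):
E'_min = hc/λ' = 134.9899 keV

Maximum electron kinetic energy:
K_max = E₀ - E'_min = 286.2000 - 134.9899 = 151.2101 keV

(Intermediate values are shown rounded; full precision is carried through to the final answer.)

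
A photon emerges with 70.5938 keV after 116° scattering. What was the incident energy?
88.1001 keV

Convert final energy to wavelength (hc ≈ 1239.842 keV·pm):
λ' = hc/E' = 1239.842 / 70.5938 = 17.5630 pm

Calculate the Compton shift:
Δλ = λ_C(1 - cos(116°))
Δλ = 2.4263 × (1 - cos(116°))
Δλ = 3.4899 pm

Initial wavelength:
λ = λ' - Δλ = 17.5630 - 3.4899 = 14.0731 pm

Initial energy:
E = hc/λ = 1239.842 / 14.0731 = 88.1001 keV

(Intermediate values are shown rounded; full precision is carried through to the final answer.)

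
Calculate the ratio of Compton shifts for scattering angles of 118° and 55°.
118° produces the larger shift by a factor of 3.446

Calculate both shifts using Δλ = λ_C(1 - cos θ):

For θ₁ = 55°:
Δλ₁ = 2.4263 × (1 - cos(55°))
Δλ₁ = 2.4263 × 0.4264
Δλ₁ = 1.0346 pm

For θ₂ = 118°:
Δλ₂ = 2.4263 × (1 - cos(118°))
Δλ₂ = 2.4263 × 1.4695
Δλ₂ = 3.5654 pm

The 118° angle produces the larger shift.
Ratio: 3.5654/1.0346 = 3.446

(Intermediate values are shown rounded; full precision is carried through to the final answer.)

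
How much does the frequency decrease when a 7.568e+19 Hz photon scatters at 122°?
3.661e+19 Hz (decrease)

Convert frequency to wavelength (c = 299792458 m/s):
λ₀ = c/f₀ = 299792458/7.568e+19 = 3.9613168e-12 m = 3.9613 pm

Calculate Compton shift:
Δλ = λ_C(1 - cos(122°)) = 3.7121 pm

Final wavelength:
λ' = λ₀ + Δλ = 3.9613 + 3.7121 = 7.6734 pm

Final frequency:
f' = c/λ' = 299792458/7.6733756e-12 = 3.9069175e+19 Hz

Frequency shift (decrease):
Δf = f₀ - f' = 7.568e+19 - 3.9069175e+19 = 3.661e+19 Hz

(Intermediate values are shown rounded; full precision is carried through to the final answer.)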